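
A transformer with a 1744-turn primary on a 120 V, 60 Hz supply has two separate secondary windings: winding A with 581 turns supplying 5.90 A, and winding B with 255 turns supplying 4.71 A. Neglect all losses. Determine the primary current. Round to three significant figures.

V_A = 120 × 581/1744 = 39.977 V; V_B = 120 × 255/1744 = 17.546 V.
P_out = V_A I_A + V_B I_B = 39.977×5.90 + 17.546×4.71 = 235.86 + 82.641 = 318.51 W.
Ideal ⇒ P_in = P_out, so I_p = P_out/V_p = 318.51/120 = 2.65 A.

I_p ≈ 2.65 A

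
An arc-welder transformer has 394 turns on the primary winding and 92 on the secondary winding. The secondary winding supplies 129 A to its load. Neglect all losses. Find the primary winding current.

For an ideal transformer I_p/I_s = N_s/N_p, so I_p = 129 × 92/394 = 30.1 A.

I_p ≈ 30.1 A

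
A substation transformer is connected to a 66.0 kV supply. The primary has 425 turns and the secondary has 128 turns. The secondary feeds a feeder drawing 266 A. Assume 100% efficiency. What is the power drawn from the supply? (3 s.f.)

P ≈ 5.29×10^6 W

I_p = I_s × N_s/N_p = 266 × 128/425 = 80.113 A.
P = V_p I_p = 66000 × 80.113 = 5.29×10^6 W.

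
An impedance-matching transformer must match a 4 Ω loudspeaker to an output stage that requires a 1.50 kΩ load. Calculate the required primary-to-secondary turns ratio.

N_p/N_s ≈ 19.4

Z_p/Z_s = (N_p/N_s)², so N_p/N_s = √(1500/4) = √375 = 19.4.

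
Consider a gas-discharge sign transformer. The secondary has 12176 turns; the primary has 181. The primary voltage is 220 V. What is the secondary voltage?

V_s ≈ 14800 V

V_s/V_p = N_s/N_p, so V_s = 220 × 12176/181 = 14800 V.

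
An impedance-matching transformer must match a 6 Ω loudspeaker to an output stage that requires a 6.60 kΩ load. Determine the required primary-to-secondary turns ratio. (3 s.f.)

N_p/N_s ≈ 33.2

Z_p/Z_s = (N_p/N_s)², so N_p/N_s = √(6600/6) = √1100 = 33.2.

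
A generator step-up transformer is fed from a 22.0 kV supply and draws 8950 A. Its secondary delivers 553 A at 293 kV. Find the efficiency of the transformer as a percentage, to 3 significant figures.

P_in = 22000 × 8950 = 1.96900×10^8 W.
P_out = 293000 × 553 = 1.62029×10^8 W.
η = P_out/P_in = 1.62029×10^8/(1.96900×10^8) = 0.823.

η ≈ 82.3%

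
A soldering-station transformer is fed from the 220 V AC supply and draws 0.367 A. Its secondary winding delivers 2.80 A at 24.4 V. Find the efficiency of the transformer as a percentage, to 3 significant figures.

P_in = 220 × 0.367 = 80.7400 W.
P_out = 24.4 × 2.80 = 68.3200 W.
η = P_out/P_in = 68.3200/80.7400 = 0.846.

η ≈ 84.6%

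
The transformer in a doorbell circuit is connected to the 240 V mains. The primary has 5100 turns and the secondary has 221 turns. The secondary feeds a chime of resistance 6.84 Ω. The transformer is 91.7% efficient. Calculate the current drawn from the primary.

I_p ≈ 0.0719 A

V_s = 240 × 221/5100 = 10.400 V.
I_s = V_s/R = 10.400/6.84 = 1.5205 A.
P_out = V_s I_s = 10.400 × 1.5205 = 15.813 W.
P_in = P_out/η = 15.813/0.917 = 17.244 W.
I_p = P_in/V_p = 17.244/240 = 0.0719 A.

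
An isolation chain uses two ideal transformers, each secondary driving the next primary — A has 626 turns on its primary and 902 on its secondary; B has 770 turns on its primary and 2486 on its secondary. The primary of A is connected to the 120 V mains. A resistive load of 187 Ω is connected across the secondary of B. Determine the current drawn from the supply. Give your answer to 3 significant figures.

I_supply ≈ 13.9 A

Secondary of A: V = 120.00 × 902/626 = 172.91 V.
Secondary of B: V = 172.91 × 2486/770 = 558.24 V.
I_load = 558.24/187 = 2.9853 A, so P_out = 558.24 × 2.9853 = 1666.5 W.
All ideal ⇒ P_in = P_out, so I_supply = 1666.5/120 = 13.9 A.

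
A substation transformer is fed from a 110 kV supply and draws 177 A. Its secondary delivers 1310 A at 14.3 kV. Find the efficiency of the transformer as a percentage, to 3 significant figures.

η ≈ 96.2%

P_in = 110000 × 177 = 1.94700×10^7 W.
P_out = 14300 × 1310 = 1.87330×10^7 W.
η = P_out/P_in = 1.87330×10^7/(1.94700×10^7) = 0.962.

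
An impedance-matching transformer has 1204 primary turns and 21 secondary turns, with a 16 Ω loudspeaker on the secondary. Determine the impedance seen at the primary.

Z_p = (N_p/N_s)² × Z_s = (1204/21)² × 16 = 52600 Ω.

Z_p ≈ 52600 Ω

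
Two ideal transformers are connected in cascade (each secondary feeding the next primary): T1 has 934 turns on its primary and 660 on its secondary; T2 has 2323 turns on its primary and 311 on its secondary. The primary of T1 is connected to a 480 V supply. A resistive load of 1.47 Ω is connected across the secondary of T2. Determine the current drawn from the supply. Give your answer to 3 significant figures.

Secondary of T1: V = 480.00 × 660/934 = 339.19 V.
Secondary of T2: V = 339.19 × 311/2323 = 45.410 V.
I_load = 45.410/1.47 = 30.891 A, so P_out = 45.410 × 30.891 = 1402.8 W.
All ideal ⇒ P_in = P_out, so I_supply = 1402.8/480 = 2.92 A.

I_supply ≈ 2.92 A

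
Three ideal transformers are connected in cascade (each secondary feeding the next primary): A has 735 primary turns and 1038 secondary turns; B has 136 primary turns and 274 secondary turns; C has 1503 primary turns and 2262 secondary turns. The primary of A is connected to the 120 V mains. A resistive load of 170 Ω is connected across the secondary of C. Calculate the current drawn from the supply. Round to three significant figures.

I_supply ≈ 12.9 A

Secondary of A: V = 120.00 × 1038/735 = 169.47 V.
Secondary of B: V = 169.47 × 274/136 = 341.43 V.
Secondary of C: V = 341.43 × 2262/1503 = 513.85 V.
I_load = 513.85/170 = 3.0226 A, so P_out = 513.85 × 3.0226 = 1553.2 W.
All ideal ⇒ P_in = P_out, so I_supply = 1553.2/120 = 12.9 A.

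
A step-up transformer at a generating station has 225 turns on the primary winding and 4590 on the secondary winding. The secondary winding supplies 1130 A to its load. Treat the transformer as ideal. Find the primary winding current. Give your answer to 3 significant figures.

I_p ≈ 23100 A

For an ideal transformer I_p/I_s = N_s/N_p, so I_p = 1130 × 4590/225 = 23100 A.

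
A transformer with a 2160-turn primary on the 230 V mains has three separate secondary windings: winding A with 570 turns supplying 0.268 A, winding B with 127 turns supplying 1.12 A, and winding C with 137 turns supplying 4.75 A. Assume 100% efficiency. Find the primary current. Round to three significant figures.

I_p ≈ 0.438 A

V_A = 230 × 570/2160 = 60.694 V; V_B = 230 × 127/2160 = 13.523 V; V_C = 230 × 137/2160 = 14.588 V.
P_out = V_A I_A + V_B I_B + V_C I_C = 60.694×0.268 + 13.523×1.12 + 14.588×4.75 = 16.266 + 15.146 + 69.293 = 100.70 W.
Ideal ⇒ P_in = P_out, so I_p = P_out/V_p = 100.70/230 = 0.438 A.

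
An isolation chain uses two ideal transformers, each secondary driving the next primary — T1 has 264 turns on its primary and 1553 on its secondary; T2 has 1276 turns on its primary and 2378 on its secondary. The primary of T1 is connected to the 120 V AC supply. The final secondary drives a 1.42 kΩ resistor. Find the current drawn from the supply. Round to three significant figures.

I_supply ≈ 10.2 A

After T1: V = 120.00 × 1553/264 = 705.91 V.
After T2: V = 705.91 × 2378/1276 = 1315.6 V.
I_load = 1315.6/1420 = 0.92645 A, so P_out = 1315.6 × 0.92645 = 1218.8 W.
All ideal ⇒ P_in = P_out, so I_supply = 1218.8/120 = 10.2 A.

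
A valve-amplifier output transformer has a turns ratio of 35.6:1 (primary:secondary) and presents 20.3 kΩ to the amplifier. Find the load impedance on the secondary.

Z_s ≈ 16.0 Ω

Z_s = Z_p/(N_p/N_s)² = 20300/35.6² = 16.0 Ω.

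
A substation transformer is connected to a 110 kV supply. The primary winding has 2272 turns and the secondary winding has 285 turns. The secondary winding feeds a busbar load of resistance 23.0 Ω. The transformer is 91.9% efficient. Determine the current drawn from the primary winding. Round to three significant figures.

I_p ≈ 81.9 A

V_s = 110000 × 285/2272 = 13798 V.
I_s = V_s/R = 13798/23.0 = 599.93 A.
P_out = V_s I_s = 13798 × 599.93 = 8.2781×10^6 W.
P_in = P_out/η = 8.2781×10^6/0.919 = 9.0077×10^6 W.
I_p = P_in/V_p = 9.0077×10^6/110000 = 81.9 A.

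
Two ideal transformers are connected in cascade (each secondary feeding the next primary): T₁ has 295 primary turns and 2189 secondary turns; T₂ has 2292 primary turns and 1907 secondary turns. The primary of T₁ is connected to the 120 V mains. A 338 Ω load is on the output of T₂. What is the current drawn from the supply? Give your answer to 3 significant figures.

I_supply ≈ 13.5 A

After T₁: V = 120.00 × 2189/295 = 890.44 V.
After T₂: V = 890.44 × 1907/2292 = 740.87 V.
I_load = 740.87/338 = 2.1919 A, so P_out = 740.87 × 2.1919 = 1623.9 W.
All ideal ⇒ P_in = P_out, so I_supply = 1623.9/120 = 13.5 A.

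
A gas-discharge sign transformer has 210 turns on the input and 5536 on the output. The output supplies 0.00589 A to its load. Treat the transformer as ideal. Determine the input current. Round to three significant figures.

For an ideal transformer I_in/I_out = N_out/N_in, so I_in = 0.00589 × 5536/210 = 0.155 A.

I_in ≈ 0.155 A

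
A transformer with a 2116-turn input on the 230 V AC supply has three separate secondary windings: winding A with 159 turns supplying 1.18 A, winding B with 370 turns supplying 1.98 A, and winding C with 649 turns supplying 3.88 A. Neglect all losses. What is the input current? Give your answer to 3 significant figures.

V_A = 230 × 159/2116 = 17.283 V; V_B = 230 × 370/2116 = 40.217 V; V_C = 230 × 649/2116 = 70.543 V.
P_out = V_A I_A + V_B I_B + V_C I_C = 17.283×1.18 + 40.217×1.98 + 70.543×3.88 = 20.393 + 79.630 + 273.71 = 373.73 W.
Ideal ⇒ P_in = P_out, so I_in = P_out/V_in = 373.73/230 = 1.62 A.

I_in ≈ 1.62 A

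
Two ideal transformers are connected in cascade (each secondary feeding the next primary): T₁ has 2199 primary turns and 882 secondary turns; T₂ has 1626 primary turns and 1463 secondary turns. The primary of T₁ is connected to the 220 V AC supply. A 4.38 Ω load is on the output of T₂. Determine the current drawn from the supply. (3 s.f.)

I_supply ≈ 6.54 A

After T₁: V = 220.00 × 882/2199 = 88.240 V.
After T₂: V = 88.240 × 1463/1626 = 79.394 V.
I_load = 79.394/4.38 = 18.127 A, so P_out = 79.394 × 18.127 = 1439.1 W.
All ideal ⇒ P_in = P_out, so I_supply = 1439.1/220 = 6.54 A.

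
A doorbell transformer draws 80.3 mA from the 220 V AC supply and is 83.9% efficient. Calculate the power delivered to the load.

P_in = V_p I_p = 220 × 0.0803 = 17.666 W.
P_out = η P_in = 0.839 × 17.666 = 14.8 W.

P_out ≈ 14.8 W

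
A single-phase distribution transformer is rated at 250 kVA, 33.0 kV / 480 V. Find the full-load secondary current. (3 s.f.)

I_s = S/V_s = 250000/480 = 521 A.

I_s ≈ 521 A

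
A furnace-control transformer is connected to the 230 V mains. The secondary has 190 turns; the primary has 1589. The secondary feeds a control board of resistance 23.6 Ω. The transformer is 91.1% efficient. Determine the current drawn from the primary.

I_p ≈ 0.153 A

V_s = 230 × 190/1589 = 27.502 V.
I_s = V_s/R = 27.502/23.6 = 1.1653 A.
P_out = V_s I_s = 27.502 × 1.1653 = 32.048 W.
P_in = P_out/η = 32.048/0.911 = 35.179 W.
I_p = P_in/V_p = 35.179/230 = 0.153 A.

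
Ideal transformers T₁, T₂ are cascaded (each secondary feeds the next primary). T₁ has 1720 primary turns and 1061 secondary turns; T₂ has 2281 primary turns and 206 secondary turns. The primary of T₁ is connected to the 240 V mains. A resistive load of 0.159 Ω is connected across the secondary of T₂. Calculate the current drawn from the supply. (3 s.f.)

Secondary of T₁: V = 240.00 × 1061/1720 = 148.05 V.
Secondary of T₂: V = 148.05 × 206/2281 = 13.370 V.
I_load = 13.370/0.159 = 84.090 A, so P_out = 13.370 × 84.090 = 1124.3 W.
All ideal ⇒ P_in = P_out, so I_supply = 1124.3/240 = 4.68 A.

I_supply ≈ 4.68 A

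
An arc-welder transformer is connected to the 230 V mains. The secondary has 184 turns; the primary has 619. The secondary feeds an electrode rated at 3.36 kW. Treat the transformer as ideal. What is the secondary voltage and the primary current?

V_s ≈ 68.4 V, I_p ≈ 14.6 A

V_s = V_p × N_s/N_p = 230 × 184/619 = 68.368 V.
I_s = P/V_s = 3360/68.368 = 49.146 A.
I_p = I_s × N_s/N_p = 49.146 × 184/619 = 14.6 A.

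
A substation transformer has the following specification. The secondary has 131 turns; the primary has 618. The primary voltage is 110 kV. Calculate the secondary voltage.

V_s/V_p = N_s/N_p, so V_s = 110000 × 131/618 = 23300 V.

V_s ≈ 23300 V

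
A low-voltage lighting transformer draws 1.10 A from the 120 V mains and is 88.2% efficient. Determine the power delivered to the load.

P_out ≈ 116 W

P_in = V_p I_p = 120 × 1.10 = 132.00 W.
P_out = η P_in = 0.882 × 132.00 = 116 W.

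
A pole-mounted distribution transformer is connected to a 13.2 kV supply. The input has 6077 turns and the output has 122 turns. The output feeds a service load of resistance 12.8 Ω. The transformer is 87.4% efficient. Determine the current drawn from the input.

I_in ≈ 0.476 A

V_out = 13200 × 122/6077 = 265.00 V.
I_out = V_out/R = 265.00/12.8 = 20.703 A.
P_out = V_out I_out = 265.00 × 20.703 = 5486.3 W.
P_in = P_out/η = 5486.3/0.874 = 6277.2 W.
I_in = P_in/V_in = 6277.2/13200 = 0.476 A.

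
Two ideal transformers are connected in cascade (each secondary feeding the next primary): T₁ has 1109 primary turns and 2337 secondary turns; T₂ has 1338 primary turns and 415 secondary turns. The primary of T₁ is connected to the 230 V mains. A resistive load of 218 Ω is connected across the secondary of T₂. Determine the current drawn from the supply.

After T₁: V = 230.00 × 2337/1109 = 484.68 V.
After T₂: V = 484.68 × 415/1338 = 150.33 V.
I_load = 150.33/218 = 0.68959 A, so P_out = 150.33 × 0.68959 = 103.67 W.
All ideal ⇒ P_in = P_out, so I_supply = 103.67/230 = 0.451 A.

I_supply ≈ 0.451 A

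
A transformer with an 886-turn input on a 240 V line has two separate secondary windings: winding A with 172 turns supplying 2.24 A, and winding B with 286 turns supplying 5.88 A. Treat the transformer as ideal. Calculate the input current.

V_A = 240 × 172/886 = 46.591 V; V_B = 240 × 286/886 = 77.472 V.
P_out = V_A I_A + V_B I_B = 46.591×2.24 + 77.472×5.88 = 104.36 + 455.53 = 559.90 W.
Ideal ⇒ P_in = P_out, so I_in = P_out/V_in = 559.90/240 = 2.33 A.

I_in ≈ 2.33 A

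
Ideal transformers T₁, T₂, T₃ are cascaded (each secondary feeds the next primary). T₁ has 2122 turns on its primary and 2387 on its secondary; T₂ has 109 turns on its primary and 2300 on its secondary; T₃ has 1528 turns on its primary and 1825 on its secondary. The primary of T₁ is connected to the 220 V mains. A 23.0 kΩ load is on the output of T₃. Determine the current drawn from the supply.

I_supply ≈ 7.69 A

Secondary of T₁: V = 220.00 × 2387/2122 = 247.47 V.
Secondary of T₂: V = 247.47 × 2300/109 = 5221.9 V.
Secondary of T₃: V = 5221.9 × 1825/1528 = 6236.9 V.
I_load = 6236.9/23000 = 0.27117 A, so P_out = 6236.9 × 0.27117 = 1691.3 W.
All ideal ⇒ P_in = P_out, so I_supply = 1691.3/220 = 7.69 A.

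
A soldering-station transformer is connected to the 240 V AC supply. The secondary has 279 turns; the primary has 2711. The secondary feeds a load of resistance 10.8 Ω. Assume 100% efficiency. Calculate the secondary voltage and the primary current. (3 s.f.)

V_s ≈ 24.7 V, I_p ≈ 0.235 A

V_s = V_p × N_s/N_p = 240 × 279/2711 = 24.699 V.
I_s = V_s/R = 24.699/10.8 = 2.2870 A.
I_p = I_s × N_s/N_p = 2.2870 × 279/2711 = 0.235 A.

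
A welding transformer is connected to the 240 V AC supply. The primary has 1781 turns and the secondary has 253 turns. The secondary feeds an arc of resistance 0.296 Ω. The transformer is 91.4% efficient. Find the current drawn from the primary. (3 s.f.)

I_p ≈ 17.9 A

V_s = 240 × 253/1781 = 34.093 V.
I_s = V_s/R = 34.093/0.296 = 115.18 A.
P_out = V_s I_s = 34.093 × 115.18 = 3926.8 W.
P_in = P_out/η = 3926.8/0.914 = 4296.3 W.
I_p = P_in/V_p = 4296.3/240 = 17.9 A.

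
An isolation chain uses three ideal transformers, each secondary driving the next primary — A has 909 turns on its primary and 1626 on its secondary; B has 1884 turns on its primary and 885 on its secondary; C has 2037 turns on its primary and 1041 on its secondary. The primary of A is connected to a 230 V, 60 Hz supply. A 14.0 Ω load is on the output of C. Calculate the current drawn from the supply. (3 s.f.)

Secondary of A: V = 230.00 × 1626/909 = 411.42 V.
Secondary of B: V = 411.42 × 885/1884 = 193.26 V.
Secondary of C: V = 193.26 × 1041/2037 = 98.766 V.
I_load = 98.766/14.0 = 7.0547 A, so P_out = 98.766 × 7.0547 = 696.76 W.
All ideal ⇒ P_in = P_out, so I_supply = 696.76/230 = 3.03 A.

I_supply ≈ 3.03 A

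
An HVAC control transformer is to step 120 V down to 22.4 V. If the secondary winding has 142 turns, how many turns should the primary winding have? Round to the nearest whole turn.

N_p = 761 turns

N_p/N_s = V_p/V_s, so N_p = 142 × 120/22.4 = 760.7 ≈ 761 turns.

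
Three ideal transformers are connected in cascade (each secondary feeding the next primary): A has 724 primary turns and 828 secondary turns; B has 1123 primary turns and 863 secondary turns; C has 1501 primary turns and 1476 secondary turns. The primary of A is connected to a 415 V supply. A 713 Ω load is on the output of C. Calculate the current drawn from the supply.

After A: V = 415.00 × 828/724 = 474.61 V.
After B: V = 474.61 × 863/1123 = 364.73 V.
After C: V = 364.73 × 1476/1501 = 358.65 V.
I_load = 358.65/713 = 0.50302 A, so P_out = 358.65 × 0.50302 = 180.41 W.
All ideal ⇒ P_in = P_out, so I_supply = 180.41/415 = 0.435 A.

I_supply ≈ 0.435 A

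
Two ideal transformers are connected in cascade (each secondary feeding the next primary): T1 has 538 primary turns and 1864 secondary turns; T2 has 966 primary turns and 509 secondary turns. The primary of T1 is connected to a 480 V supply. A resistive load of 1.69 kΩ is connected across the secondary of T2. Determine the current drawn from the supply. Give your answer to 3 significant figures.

I_supply ≈ 0.947 A

After T1: V = 480.00 × 1864/538 = 1663.0 V.
After T2: V = 1663.0 × 509/966 = 876.29 V.
I_load = 876.29/1690 = 0.51851 A, so P_out = 876.29 × 0.51851 = 454.36 W.
All ideal ⇒ P_in = P_out, so I_supply = 454.36/480 = 0.947 A.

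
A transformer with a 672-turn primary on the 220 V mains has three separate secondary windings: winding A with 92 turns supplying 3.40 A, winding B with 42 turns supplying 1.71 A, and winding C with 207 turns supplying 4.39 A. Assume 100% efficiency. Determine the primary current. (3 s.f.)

I_p ≈ 1.92 A

V_A = 220 × 92/672 = 30.119 V; V_B = 220 × 42/672 = 13.750 V; V_C = 220 × 207/672 = 67.768 V.
P_out = V_A I_A + V_B I_B + V_C I_C = 30.119×3.40 + 13.750×1.71 + 67.768×4.39 = 102.40 + 23.512 + 297.50 = 423.42 W.
Ideal ⇒ P_in = P_out, so I_p = P_out/V_p = 423.42/220 = 1.92 A.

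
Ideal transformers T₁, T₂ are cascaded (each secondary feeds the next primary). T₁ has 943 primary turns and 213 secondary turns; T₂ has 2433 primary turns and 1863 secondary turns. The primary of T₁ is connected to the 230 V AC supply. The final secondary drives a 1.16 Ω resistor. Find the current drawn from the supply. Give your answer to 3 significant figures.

Secondary of T₁: V = 230.00 × 213/943 = 51.951 V.
Secondary of T₂: V = 51.951 × 1863/2433 = 39.780 V.
I_load = 39.780/1.16 = 34.293 A, so P_out = 39.780 × 34.293 = 1364.2 W.
All ideal ⇒ P_in = P_out, so I_supply = 1364.2/230 = 5.93 A.

I_supply ≈ 5.93 A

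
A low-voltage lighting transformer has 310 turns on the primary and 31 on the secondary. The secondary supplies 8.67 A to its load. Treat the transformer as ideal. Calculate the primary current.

I_p ≈ 0.867 A

For an ideal transformer I_p/I_s = N_s/N_p, so I_p = 8.67 × 31/310 = 0.867 A.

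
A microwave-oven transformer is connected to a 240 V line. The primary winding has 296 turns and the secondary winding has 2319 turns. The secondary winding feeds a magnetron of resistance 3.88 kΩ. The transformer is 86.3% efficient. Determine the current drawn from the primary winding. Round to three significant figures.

V_s = 240 × 2319/296 = 1880.3 V.
I_s = V_s/R = 1880.3/3880 = 0.48461 A.
P_out = V_s I_s = 1880.3 × 0.48461 = 911.19 W.
P_in = P_out/η = 911.19/0.863 = 1055.8 W.
I_p = P_in/V_p = 1055.8/240 = 4.40 A.

I_p ≈ 4.40 A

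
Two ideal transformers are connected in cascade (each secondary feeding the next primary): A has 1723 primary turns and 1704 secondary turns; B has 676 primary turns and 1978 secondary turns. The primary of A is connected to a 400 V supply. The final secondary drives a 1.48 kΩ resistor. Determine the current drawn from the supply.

I_supply ≈ 2.26 A

After A: V = 400.00 × 1704/1723 = 395.59 V.
After B: V = 395.59 × 1978/676 = 1157.5 V.
I_load = 1157.5/1480 = 0.78210 A, so P_out = 1157.5 × 0.78210 = 905.29 W.
All ideal ⇒ P_in = P_out, so I_supply = 905.29/400 = 2.26 A.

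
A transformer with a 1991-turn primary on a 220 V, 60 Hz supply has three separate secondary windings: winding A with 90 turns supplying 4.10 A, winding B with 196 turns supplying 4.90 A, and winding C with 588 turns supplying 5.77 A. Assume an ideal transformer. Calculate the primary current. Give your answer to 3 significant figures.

V_A = 220 × 90/1991 = 9.9448 V; V_B = 220 × 196/1991 = 21.657 V; V_C = 220 × 588/1991 = 64.972 V.
P_out = V_A I_A + V_B I_B + V_C I_C = 9.9448×4.10 + 21.657×4.90 + 64.972×5.77 = 40.773 + 106.12 + 374.89 = 521.79 W.
Ideal ⇒ P_in = P_out, so I_p = P_out/V_p = 521.79/220 = 2.37 A.

I_p ≈ 2.37 A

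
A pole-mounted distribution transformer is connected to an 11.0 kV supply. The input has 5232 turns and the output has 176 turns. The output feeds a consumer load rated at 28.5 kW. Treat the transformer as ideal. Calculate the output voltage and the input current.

V_out ≈ 370 V, I_in ≈ 2.59 A

V_out = V_in × N_out/N_in = 11000 × 176/5232 = 370.03 V.
I_out = P/V_out = 28500/370.03 = 77.021 A.
I_in = I_out × N_out/N_in = 77.021 × 176/5232 = 2.59 A.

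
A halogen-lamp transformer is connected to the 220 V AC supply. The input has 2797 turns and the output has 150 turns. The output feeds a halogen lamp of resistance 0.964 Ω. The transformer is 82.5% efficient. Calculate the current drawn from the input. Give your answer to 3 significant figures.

I_in ≈ 0.796 A

V_out = 220 × 150/2797 = 11.798 V.
I_out = V_out/R = 11.798/0.964 = 12.239 A.
P_out = V_out I_out = 11.798 × 12.239 = 144.40 W.
P_in = P_out/η = 144.40/0.825 = 175.03 W.
I_in = P_in/V_in = 175.03/220 = 0.796 A.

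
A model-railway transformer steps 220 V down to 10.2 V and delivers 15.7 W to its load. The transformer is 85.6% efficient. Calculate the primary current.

I_p ≈ 0.0834 A

P_in = P_out/η = 15.7/0.856 = 18.341 W.
I_p = P_in/V_p = 18.341/220 = 0.0834 A.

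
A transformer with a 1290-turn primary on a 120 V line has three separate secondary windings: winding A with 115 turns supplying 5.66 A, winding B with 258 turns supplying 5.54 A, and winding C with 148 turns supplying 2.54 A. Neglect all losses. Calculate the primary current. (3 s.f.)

V_A = 120 × 115/1290 = 10.698 V; V_B = 120 × 258/1290 = 24.000 V; V_C = 120 × 148/1290 = 13.767 V.
P_out = V_A I_A + V_B I_B + V_C I_C = 10.698×5.66 + 24.000×5.54 + 13.767×2.54 = 60.549 + 132.96 + 34.969 = 228.48 W.
Ideal ⇒ P_in = P_out, so I_p = P_out/V_p = 228.48/120 = 1.90 A.

I_p ≈ 1.90 A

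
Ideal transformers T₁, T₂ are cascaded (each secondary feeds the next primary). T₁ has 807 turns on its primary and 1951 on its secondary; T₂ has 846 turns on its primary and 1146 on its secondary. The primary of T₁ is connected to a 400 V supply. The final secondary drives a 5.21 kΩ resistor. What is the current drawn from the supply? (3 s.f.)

After T₁: V = 400.00 × 1951/807 = 967.04 V.
After T₂: V = 967.04 × 1146/846 = 1310.0 V.
I_load = 1310.0/5210 = 0.25143 A, so P_out = 1310.0 × 0.25143 = 329.37 W.
All ideal ⇒ P_in = P_out, so I_supply = 329.37/400 = 0.823 A.

I_supply ≈ 0.823 A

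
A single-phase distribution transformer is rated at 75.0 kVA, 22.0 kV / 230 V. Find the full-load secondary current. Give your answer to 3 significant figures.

I_s ≈ 326 A

I_s = S/V_s = 75000/230 = 326 A.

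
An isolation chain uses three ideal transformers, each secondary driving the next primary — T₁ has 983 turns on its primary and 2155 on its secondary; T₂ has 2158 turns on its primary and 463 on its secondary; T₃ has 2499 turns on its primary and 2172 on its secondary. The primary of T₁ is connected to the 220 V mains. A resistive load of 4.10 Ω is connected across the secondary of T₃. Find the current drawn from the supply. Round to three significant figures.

I_supply ≈ 8.97 A

Secondary of T₁: V = 220.00 × 2155/983 = 482.30 V.
Secondary of T₂: V = 482.30 × 463/2158 = 103.48 V.
Secondary of T₃: V = 103.48 × 2172/2499 = 89.937 V.
I_load = 89.937/4.10 = 21.936 A, so P_out = 89.937 × 21.936 = 1972.9 W.
All ideal ⇒ P_in = P_out, so I_supply = 1972.9/220 = 8.97 A.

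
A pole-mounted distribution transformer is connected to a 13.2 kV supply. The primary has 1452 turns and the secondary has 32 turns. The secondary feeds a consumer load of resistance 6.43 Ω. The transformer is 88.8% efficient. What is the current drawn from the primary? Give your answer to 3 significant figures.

I_p ≈ 1.12 A

V_s = 13200 × 32/1452 = 290.91 V.
I_s = V_s/R = 290.91/6.43 = 45.242 A.
P_out = V_s I_s = 290.91 × 45.242 = 13161 W.
P_in = P_out/η = 13161/0.888 = 14821 W.
I_p = P_in/V_p = 14821/13200 = 1.12 A.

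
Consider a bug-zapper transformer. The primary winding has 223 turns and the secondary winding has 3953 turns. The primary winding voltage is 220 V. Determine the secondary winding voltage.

V_s ≈ 3900 V

V_s/V_p = N_s/N_p, so V_s = 220 × 3953/223 = 3900 V.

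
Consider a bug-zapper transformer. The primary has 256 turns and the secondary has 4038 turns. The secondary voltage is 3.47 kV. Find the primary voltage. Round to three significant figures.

V_p/V_s = N_p/N_s, so V_p = 3470 × 256/4038 = 220 V.

V_p ≈ 220 V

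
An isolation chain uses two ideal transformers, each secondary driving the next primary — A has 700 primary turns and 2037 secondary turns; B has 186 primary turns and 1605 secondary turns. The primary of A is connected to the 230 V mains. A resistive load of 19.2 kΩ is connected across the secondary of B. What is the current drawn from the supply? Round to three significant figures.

After A: V = 230.00 × 2037/700 = 669.30 V.
After B: V = 669.30 × 1605/186 = 5775.4 V.
I_load = 5775.4/19200 = 0.30080 A, so P_out = 5775.4 × 0.30080 = 1737.3 W.
All ideal ⇒ P_in = P_out, so I_supply = 1737.3/230 = 7.55 A.

I_supply ≈ 7.55 A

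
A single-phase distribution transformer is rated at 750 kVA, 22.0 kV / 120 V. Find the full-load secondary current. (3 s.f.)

I_s = S/V_s = 750000/120 = 6250 A.

I_s ≈ 6250 A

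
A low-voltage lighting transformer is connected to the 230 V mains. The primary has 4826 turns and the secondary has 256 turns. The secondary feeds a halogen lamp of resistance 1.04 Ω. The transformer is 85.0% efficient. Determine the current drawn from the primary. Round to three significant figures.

V_s = 230 × 256/4826 = 12.201 V.
I_s = V_s/R = 12.201/1.04 = 11.731 A.
P_out = V_s I_s = 12.201 × 11.731 = 143.13 W.
P_in = P_out/η = 143.13/0.850 = 168.39 W.
I_p = P_in/V_p = 168.39/230 = 0.732 A.

I_p ≈ 0.732 A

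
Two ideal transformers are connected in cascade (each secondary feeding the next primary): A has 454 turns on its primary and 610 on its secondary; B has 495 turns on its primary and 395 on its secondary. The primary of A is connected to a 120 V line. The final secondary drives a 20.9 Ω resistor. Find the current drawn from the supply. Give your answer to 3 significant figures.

I_supply ≈ 6.60 A

After A: V = 120.00 × 610/454 = 161.23 V.
After B: V = 161.23 × 395/495 = 128.66 V.
I_load = 128.66/20.9 = 6.1560 A, so P_out = 128.66 × 6.1560 = 792.04 W.
All ideal ⇒ P_in = P_out, so I_supply = 792.04/120 = 6.60 A.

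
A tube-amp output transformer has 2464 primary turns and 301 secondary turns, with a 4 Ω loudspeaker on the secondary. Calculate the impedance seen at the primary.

Z_p = (N_p/N_s)² × Z_s = (2464/301)² × 4 = 268 Ω.

Z_p ≈ 268 Ω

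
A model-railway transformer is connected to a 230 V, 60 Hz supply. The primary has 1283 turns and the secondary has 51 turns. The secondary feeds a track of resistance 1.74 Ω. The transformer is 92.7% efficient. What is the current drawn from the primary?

V_s = 230 × 51/1283 = 9.1426 V.
I_s = V_s/R = 9.1426/1.74 = 5.2544 A.
P_out = V_s I_s = 9.1426 × 5.2544 = 48.039 W.
P_in = P_out/η = 48.039/0.927 = 51.822 W.
I_p = P_in/V_p = 51.822/230 = 0.225 A.

I_p ≈ 0.225 A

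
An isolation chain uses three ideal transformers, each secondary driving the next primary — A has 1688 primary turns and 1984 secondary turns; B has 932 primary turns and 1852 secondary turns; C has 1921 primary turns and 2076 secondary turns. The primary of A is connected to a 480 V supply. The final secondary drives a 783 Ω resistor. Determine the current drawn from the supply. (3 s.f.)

After A: V = 480.00 × 1984/1688 = 564.17 V.
After B: V = 564.17 × 1852/932 = 1121.1 V.
After C: V = 1121.1 × 2076/1921 = 1211.5 V.
I_load = 1211.5/783 = 1.5473 A, so P_out = 1211.5 × 1.5473 = 1874.6 W.
All ideal ⇒ P_in = P_out, so I_supply = 1874.6/480 = 3.91 A.

I_supply ≈ 3.91 A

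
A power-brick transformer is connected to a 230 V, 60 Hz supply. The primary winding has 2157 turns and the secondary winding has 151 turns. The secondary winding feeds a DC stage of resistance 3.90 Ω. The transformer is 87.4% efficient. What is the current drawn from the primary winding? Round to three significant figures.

V_s = 230 × 151/2157 = 16.101 V.
I_s = V_s/R = 16.101/3.90 = 4.1285 A.
P_out = V_s I_s = 16.101 × 4.1285 = 66.473 W.
P_in = P_out/η = 66.473/0.874 = 76.056 W.
I_p = P_in/V_p = 76.056/230 = 0.331 A.

I_p ≈ 0.331 A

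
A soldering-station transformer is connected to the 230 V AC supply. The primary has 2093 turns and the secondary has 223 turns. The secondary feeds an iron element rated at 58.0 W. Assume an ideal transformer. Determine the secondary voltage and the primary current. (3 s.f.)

V_s = V_p × N_s/N_p = 230 × 223/2093 = 24.505 V.
I_s = P/V_s = 58.0/24.505 = 2.3668 A.
I_p = I_s × N_s/N_p = 2.3668 × 223/2093 = 0.252 A.

V_s ≈ 24.5 V, I_p ≈ 0.252 A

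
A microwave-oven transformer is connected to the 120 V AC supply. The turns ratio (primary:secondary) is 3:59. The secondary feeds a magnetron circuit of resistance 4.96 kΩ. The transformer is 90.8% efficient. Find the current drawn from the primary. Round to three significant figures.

V_s = 120 × 59/3 = 2360.0 V.
I_s = V_s/R = 2360.0/4960 = 0.47581 A.
P_out = V_s I_s = 2360.0 × 0.47581 = 1122.9 W.
P_in = P_out/η = 1122.9/0.908 = 1236.7 W.
I_p = P_in/V_p = 1236.7/120 = 10.3 A.

I_p ≈ 10.3 A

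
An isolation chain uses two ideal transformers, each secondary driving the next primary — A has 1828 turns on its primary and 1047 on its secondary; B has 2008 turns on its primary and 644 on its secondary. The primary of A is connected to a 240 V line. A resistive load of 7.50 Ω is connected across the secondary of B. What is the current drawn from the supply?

Secondary of A: V = 240.00 × 1047/1828 = 137.46 V.
Secondary of B: V = 137.46 × 644/2008 = 44.086 V.
I_load = 44.086/7.50 = 5.8782 A, so P_out = 44.086 × 5.8782 = 259.15 W.
All ideal ⇒ P_in = P_out, so I_supply = 259.15/240 = 1.08 A.

I_supply ≈ 1.08 A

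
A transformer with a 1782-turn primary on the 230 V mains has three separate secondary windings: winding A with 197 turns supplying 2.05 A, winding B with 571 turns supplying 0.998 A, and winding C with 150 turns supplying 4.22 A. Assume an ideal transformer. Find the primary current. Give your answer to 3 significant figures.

I_p ≈ 0.902 A

V_A = 230 × 197/1782 = 25.426 V; V_B = 230 × 571/1782 = 73.698 V; V_C = 230 × 150/1782 = 19.360 V.
P_out = V_A I_A + V_B I_B + V_C I_C = 25.426×2.05 + 73.698×0.998 + 19.360×4.22 = 52.124 + 73.551 + 81.700 = 207.38 W.
Ideal ⇒ P_in = P_out, so I_p = P_out/V_p = 207.38/230 = 0.902 A.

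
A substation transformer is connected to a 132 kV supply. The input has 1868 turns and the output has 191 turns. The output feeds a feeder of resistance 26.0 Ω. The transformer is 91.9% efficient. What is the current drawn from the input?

I_in ≈ 57.8 A

V_out = 132000 × 191/1868 = 13497 V.
I_out = V_out/R = 13497/26.0 = 519.11 A.
P_out = V_out I_out = 13497 × 519.11 = 7.0063×10^6 W.
P_in = P_out/η = 7.0063×10^6/0.919 = 7.6238×10^6 W.
I_in = P_in/V_in = 7.6238×10^6/132000 = 57.8 A.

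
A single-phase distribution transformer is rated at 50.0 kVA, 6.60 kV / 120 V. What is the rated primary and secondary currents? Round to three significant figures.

I_p = S/V_p = 50000/6600 = 7.58 A.
I_s = S/V_s = 50000/120 = 417 A.

I_p ≈ 7.58 A, I_s ≈ 417 A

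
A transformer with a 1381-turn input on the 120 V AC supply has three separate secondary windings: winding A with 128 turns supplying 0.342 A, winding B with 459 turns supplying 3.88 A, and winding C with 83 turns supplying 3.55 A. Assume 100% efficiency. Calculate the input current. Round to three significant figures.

V_A = 120 × 128/1381 = 11.122 V; V_B = 120 × 459/1381 = 39.884 V; V_C = 120 × 83/1381 = 7.2122 V.
P_out = V_A I_A + V_B I_B + V_C I_C = 11.122×0.342 + 39.884×3.88 + 7.2122×3.55 = 3.8039 + 154.75 + 25.603 = 184.16 W.
Ideal ⇒ P_in = P_out, so I_in = P_out/V_in = 184.16/120 = 1.53 A.

I_in ≈ 1.53 A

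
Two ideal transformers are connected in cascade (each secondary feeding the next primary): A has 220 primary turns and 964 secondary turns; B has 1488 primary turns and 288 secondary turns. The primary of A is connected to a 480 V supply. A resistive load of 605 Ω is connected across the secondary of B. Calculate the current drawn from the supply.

Secondary of A: V = 480.00 × 964/220 = 2103.3 V.
Secondary of B: V = 2103.3 × 288/1488 = 407.09 V.
I_load = 407.09/605 = 0.67287 A, so P_out = 407.09 × 0.67287 = 273.91 W.
All ideal ⇒ P_in = P_out, so I_supply = 273.91/480 = 0.571 A.

I_supply ≈ 0.571 A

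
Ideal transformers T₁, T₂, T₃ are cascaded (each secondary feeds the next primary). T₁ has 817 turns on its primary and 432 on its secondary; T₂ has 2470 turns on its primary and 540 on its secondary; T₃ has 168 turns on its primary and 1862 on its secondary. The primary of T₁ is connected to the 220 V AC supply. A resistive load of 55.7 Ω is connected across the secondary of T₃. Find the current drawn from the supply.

I_supply ≈ 6.48 A

Secondary of T₁: V = 220.00 × 432/817 = 116.33 V.
Secondary of T₂: V = 116.33 × 540/2470 = 25.432 V.
Secondary of T₃: V = 25.432 × 1862/168 = 281.87 V.
I_load = 281.87/55.7 = 5.0605 A, so P_out = 281.87 × 5.0605 = 1426.4 W.
All ideal ⇒ P_in = P_out, so I_supply = 1426.4/220 = 6.48 A.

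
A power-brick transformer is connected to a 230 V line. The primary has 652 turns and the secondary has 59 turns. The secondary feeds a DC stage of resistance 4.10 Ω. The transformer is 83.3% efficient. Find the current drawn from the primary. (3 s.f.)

V_s = 230 × 59/652 = 20.813 V.
I_s = V_s/R = 20.813/4.10 = 5.0763 A.
P_out = V_s I_s = 20.813 × 5.0763 = 105.65 W.
P_in = P_out/η = 105.65/0.833 = 126.83 W.
I_p = P_in/V_p = 126.83/230 = 0.551 A.

I_p ≈ 0.551 A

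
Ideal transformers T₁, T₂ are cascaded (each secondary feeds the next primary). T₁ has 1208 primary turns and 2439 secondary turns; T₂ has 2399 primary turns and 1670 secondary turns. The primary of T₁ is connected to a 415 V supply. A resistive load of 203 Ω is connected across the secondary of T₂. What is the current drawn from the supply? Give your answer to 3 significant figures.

I_supply ≈ 4.04 A

After T₁: V = 415.00 × 2439/1208 = 837.90 V.
After T₂: V = 837.90 × 1670/2399 = 583.28 V.
I_load = 583.28/203 = 2.8733 A, so P_out = 583.28 × 2.8733 = 1676.0 W.
All ideal ⇒ P_in = P_out, so I_supply = 1676.0/415 = 4.04 A.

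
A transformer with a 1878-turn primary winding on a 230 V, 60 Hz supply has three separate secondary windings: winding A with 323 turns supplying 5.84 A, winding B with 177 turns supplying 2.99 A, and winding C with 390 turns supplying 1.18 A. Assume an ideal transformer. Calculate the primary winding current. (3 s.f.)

I_p ≈ 1.53 A

V_A = 230 × 323/1878 = 39.558 V; V_B = 230 × 177/1878 = 21.677 V; V_C = 230 × 390/1878 = 47.764 V.
P_out = V_A I_A + V_B I_B + V_C I_C = 39.558×5.84 + 21.677×2.99 + 47.764×1.18 = 231.02 + 64.815 + 56.361 = 352.20 W.
Ideal ⇒ P_in = P_out, so I_p = P_out/V_p = 352.20/230 = 1.53 A.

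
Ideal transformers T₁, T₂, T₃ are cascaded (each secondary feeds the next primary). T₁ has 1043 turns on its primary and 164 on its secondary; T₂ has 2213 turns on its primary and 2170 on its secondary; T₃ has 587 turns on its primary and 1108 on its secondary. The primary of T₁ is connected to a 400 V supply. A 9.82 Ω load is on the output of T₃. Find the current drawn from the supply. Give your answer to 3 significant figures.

I_supply ≈ 3.45 A

After T₁: V = 400.00 × 164/1043 = 62.895 V.
After T₂: V = 62.895 × 2170/2213 = 61.673 V.
After T₃: V = 61.673 × 1108/587 = 116.41 V.
I_load = 116.41/9.82 = 11.855 A, so P_out = 116.41 × 11.855 = 1380.0 W.
All ideal ⇒ P_in = P_out, so I_supply = 1380.0/400 = 3.45 A.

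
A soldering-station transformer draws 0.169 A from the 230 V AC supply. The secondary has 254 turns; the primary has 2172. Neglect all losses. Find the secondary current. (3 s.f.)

I_s ≈ 1.45 A

I_s/I_p = N_p/N_s, so I_s = 0.169 × 2172/254 = 1.45 A.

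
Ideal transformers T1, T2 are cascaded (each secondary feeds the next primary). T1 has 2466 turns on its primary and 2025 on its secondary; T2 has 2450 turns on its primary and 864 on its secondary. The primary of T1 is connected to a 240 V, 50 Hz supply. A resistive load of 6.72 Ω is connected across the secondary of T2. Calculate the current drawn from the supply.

After T1: V = 240.00 × 2025/2466 = 197.08 V.
After T2: V = 197.08 × 864/2450 = 69.501 V.
I_load = 69.501/6.72 = 10.342 A, so P_out = 69.501 × 10.342 = 718.81 W.
All ideal ⇒ P_in = P_out, so I_supply = 718.81/240 = 3.00 A.

I_supply ≈ 3.00 A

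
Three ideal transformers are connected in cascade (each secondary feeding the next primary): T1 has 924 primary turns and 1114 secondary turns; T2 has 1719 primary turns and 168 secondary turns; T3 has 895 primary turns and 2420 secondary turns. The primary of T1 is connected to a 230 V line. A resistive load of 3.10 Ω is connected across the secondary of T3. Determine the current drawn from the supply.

After T1: V = 230.00 × 1114/924 = 277.29 V.
After T2: V = 277.29 × 168/1719 = 27.100 V.
After T3: V = 27.100 × 2420/895 = 73.277 V.
I_load = 73.277/3.10 = 23.638 A, so P_out = 73.277 × 23.638 = 1732.1 W.
All ideal ⇒ P_in = P_out, so I_supply = 1732.1/230 = 7.53 A.

I_supply ≈ 7.53 A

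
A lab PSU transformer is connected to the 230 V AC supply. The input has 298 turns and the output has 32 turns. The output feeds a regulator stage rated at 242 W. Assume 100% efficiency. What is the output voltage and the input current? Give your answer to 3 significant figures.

V_out ≈ 24.7 V, I_in ≈ 1.05 A

V_out = V_in × N_out/N_in = 230 × 32/298 = 24.698 V.
I_out = P/V_out = 242/24.698 = 9.7984 A.
I_in = I_out × N_out/N_in = 9.7984 × 32/298 = 1.05 A.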